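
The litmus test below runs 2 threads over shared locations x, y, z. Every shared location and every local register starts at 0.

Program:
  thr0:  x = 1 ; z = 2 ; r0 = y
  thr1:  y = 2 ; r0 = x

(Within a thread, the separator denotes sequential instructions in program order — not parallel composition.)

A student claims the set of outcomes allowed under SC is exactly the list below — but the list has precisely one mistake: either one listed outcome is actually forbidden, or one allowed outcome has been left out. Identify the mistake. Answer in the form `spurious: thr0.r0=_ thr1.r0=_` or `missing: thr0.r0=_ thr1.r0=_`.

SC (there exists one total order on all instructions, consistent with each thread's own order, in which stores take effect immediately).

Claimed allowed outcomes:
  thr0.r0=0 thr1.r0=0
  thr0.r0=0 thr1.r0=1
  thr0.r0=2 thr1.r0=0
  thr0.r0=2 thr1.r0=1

spurious: thr0.r0=0 thr1.r0=0

outcome vector order: (thr0.r0,thr1.r0)
under SC → 0/1 2/0 2/1
claimed∖SC = {0/0}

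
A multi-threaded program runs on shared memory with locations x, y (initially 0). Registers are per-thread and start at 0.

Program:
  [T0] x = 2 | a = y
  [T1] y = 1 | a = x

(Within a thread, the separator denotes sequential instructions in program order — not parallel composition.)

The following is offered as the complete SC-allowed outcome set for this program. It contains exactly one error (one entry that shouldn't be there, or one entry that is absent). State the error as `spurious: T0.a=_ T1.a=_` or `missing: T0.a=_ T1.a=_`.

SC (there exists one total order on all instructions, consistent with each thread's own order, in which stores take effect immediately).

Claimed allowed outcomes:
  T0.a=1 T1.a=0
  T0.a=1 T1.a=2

outcome vector order: (T0.a,T1.a)
SC: 3 outcomes — {<0 2>; <1 0>; <1 2>}
SC∖claimed = {<0 2>}

missing: T0.a=0 T1.a=2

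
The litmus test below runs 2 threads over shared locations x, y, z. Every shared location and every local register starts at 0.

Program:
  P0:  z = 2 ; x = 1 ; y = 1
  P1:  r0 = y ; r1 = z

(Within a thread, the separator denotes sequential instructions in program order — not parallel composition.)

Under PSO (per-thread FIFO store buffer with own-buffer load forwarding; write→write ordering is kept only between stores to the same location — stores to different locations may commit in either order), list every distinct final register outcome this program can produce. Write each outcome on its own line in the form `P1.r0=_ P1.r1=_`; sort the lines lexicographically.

outcome vector order: (P1.r0,P1.r1)
|PSO outcomes| = 4

P1.r0=0 P1.r1=0
P1.r0=0 P1.r1=2
P1.r0=1 P1.r1=0
P1.r0=1 P1.r1=2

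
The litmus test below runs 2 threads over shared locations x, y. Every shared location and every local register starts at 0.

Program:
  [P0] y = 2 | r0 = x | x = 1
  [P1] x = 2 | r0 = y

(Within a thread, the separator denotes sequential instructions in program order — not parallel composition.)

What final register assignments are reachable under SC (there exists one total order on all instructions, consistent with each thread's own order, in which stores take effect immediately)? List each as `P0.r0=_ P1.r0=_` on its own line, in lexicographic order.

P0.r0=0 P1.r0=2
P0.r0=2 P1.r0=0
P0.r0=2 P1.r0=2

outcome vector order: (P0.r0,P1.r0)
|SC outcomes| = 3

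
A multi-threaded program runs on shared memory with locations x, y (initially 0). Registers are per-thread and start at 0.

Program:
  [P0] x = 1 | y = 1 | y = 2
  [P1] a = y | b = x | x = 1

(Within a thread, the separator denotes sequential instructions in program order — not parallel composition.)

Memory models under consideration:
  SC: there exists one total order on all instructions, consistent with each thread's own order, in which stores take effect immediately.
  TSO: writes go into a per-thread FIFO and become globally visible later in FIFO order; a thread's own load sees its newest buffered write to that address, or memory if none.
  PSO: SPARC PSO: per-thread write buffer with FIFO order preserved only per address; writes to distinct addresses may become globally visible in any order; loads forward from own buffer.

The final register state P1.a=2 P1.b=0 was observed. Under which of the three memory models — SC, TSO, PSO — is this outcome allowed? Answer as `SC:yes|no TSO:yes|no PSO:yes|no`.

SC:no TSO:no PSO:yes

outcome vector order: (P1.a,P1.b)
SC (4): 0/0, 0/1, 1/1, 2/1
TSO (4): 0/0, 0/1, 1/1, 2/1
PSO (6): 0/0, 0/1, 1/0, 1/1, 2/0, 2/1
target 2/0 ∈ {PSO}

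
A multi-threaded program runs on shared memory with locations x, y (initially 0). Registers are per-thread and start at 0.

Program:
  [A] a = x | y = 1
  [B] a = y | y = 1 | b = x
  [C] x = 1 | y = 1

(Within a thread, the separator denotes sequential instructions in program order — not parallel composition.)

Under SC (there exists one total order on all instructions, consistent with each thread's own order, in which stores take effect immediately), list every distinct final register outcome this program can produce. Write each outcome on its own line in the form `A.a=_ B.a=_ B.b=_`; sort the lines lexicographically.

outcome vector order: (A.a,B.a,B.b)
|SC outcomes| = 7

A.a=0 B.a=0 B.b=0
A.a=0 B.a=0 B.b=1
A.a=0 B.a=1 B.b=0
A.a=0 B.a=1 B.b=1
A.a=1 B.a=0 B.b=0
A.a=1 B.a=0 B.b=1
A.a=1 B.a=1 B.b=1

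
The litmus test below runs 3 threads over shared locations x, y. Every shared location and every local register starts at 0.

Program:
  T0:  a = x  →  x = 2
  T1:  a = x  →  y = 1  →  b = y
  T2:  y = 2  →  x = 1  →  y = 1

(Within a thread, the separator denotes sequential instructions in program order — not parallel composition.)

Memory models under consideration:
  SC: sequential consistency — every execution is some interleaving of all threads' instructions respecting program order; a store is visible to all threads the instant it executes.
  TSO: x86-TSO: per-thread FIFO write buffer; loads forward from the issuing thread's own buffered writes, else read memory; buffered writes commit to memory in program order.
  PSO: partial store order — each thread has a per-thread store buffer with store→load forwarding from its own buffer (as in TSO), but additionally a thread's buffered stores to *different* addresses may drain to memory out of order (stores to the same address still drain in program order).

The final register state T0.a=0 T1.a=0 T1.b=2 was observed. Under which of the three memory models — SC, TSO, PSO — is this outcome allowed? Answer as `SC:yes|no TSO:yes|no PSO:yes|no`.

SC:yes TSO:yes PSO:yes

outcome vector order: (T0.a,T1.a,T1.b)
SC: 9 outcomes — {(0,0,1), (0,0,2), (0,1,1), (0,2,1), (0,2,2), (1,0,1), (1,0,2), (1,1,1), (1,2,1)}
TSO: 9 outcomes — {(0,0,1), (0,0,2), (0,1,1), (0,2,1), (0,2,2), (1,0,1), (1,0,2), (1,1,1), (1,2,1)}
PSO: 12 outcomes — {(0,0,1), (0,0,2), (0,1,1), (0,1,2), (0,2,1), (0,2,2), (1,0,1), (1,0,2), (1,1,1), (1,1,2), (1,2,1), (1,2,2)}
target (0,0,2) ∈ {SC,TSO,PSO}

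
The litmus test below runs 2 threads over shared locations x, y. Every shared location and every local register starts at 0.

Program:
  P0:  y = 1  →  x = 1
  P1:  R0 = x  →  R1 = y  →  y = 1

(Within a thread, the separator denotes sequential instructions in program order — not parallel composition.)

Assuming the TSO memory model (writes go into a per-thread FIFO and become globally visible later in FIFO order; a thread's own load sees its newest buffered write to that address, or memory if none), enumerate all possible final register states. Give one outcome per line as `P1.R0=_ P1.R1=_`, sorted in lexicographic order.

outcome vector order: (P1.R0,P1.R1)
|TSO outcomes| = 3

P1.R0=0 P1.R1=0
P1.R0=0 P1.R1=1
P1.R0=1 P1.R1=1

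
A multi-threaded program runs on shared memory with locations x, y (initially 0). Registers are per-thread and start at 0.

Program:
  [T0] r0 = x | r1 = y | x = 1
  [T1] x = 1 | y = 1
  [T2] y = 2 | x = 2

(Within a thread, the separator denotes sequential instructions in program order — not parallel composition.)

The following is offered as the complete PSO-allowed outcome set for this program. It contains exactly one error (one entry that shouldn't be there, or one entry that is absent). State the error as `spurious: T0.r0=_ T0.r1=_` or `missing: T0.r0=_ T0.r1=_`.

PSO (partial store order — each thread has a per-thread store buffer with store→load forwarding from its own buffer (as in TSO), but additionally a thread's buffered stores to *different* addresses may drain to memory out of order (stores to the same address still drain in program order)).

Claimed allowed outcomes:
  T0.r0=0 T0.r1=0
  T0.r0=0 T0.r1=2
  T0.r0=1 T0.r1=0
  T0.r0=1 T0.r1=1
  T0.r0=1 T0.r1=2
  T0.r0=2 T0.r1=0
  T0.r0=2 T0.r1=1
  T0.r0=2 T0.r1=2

outcome vector order: (T0.r0,T0.r1)
[PSO] allowed = {00 01 02 10 11 12 20 21 22}
PSO∖claimed = {01}

missing: T0.r0=0 T0.r1=1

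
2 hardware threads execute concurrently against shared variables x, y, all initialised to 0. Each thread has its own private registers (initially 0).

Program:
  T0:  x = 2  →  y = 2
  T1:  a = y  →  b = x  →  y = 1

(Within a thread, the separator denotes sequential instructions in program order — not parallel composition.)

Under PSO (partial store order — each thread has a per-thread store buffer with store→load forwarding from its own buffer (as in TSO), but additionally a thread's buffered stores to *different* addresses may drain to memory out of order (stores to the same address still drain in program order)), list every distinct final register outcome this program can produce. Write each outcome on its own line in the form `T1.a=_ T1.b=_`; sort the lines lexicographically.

T1.a=0 T1.b=0
T1.a=0 T1.b=2
T1.a=2 T1.b=0
T1.a=2 T1.b=2

outcome vector order: (T1.a,T1.b)
|PSO outcomes| = 4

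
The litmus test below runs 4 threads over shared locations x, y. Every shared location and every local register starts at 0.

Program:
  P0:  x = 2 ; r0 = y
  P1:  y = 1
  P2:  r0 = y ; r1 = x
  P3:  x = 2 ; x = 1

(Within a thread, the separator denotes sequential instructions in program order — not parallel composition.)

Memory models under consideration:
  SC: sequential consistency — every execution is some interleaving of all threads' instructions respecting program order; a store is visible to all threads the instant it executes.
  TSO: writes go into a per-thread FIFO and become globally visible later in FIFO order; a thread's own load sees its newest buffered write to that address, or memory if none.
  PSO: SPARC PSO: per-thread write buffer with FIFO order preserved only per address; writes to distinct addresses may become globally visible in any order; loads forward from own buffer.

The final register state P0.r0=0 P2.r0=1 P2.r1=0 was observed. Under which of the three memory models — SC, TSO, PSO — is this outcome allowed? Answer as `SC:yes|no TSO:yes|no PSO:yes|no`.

SC:no TSO:yes PSO:yes

outcome vector order: (P0.r0,P2.r0,P2.r1)
[SC] allowed = {0/0/0; 0/0/1; 0/0/2; 0/1/1; 0/1/2; 1/0/0; 1/0/1; 1/0/2; 1/1/0; 1/1/1; 1/1/2}
[TSO] allowed = {0/0/0; 0/0/1; 0/0/2; 0/1/0; 0/1/1; 0/1/2; 1/0/0; 1/0/1; 1/0/2; 1/1/0; 1/1/1; 1/1/2}
[PSO] allowed = {0/0/0; 0/0/1; 0/0/2; 0/1/0; 0/1/1; 0/1/2; 1/0/0; 1/0/1; 1/0/2; 1/1/0; 1/1/1; 1/1/2}
target 0/1/0 ∈ {TSO,PSO}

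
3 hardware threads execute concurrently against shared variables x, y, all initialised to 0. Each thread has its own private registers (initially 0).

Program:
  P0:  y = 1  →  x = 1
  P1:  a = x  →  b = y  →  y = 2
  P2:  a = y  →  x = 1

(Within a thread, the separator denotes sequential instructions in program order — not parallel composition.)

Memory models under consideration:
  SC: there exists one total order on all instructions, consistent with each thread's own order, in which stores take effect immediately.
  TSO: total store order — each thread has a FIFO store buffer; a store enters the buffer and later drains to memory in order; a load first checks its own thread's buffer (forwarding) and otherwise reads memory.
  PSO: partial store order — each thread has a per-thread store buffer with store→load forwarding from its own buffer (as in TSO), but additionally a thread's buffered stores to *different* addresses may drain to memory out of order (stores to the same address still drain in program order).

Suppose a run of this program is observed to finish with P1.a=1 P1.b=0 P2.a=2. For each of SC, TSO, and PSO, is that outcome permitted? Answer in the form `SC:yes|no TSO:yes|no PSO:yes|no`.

SC:no TSO:no PSO:yes

outcome vector order: (P1.a,P1.b,P2.a)
under SC → 000; 001; 002; 010; 011; 012; 100; 110; 111; 112
under TSO → 000; 001; 002; 010; 011; 012; 100; 110; 111; 112
under PSO → 000; 001; 002; 010; 011; 012; 100; 101; 102; 110; 111; 112
target 102 ∈ {PSO}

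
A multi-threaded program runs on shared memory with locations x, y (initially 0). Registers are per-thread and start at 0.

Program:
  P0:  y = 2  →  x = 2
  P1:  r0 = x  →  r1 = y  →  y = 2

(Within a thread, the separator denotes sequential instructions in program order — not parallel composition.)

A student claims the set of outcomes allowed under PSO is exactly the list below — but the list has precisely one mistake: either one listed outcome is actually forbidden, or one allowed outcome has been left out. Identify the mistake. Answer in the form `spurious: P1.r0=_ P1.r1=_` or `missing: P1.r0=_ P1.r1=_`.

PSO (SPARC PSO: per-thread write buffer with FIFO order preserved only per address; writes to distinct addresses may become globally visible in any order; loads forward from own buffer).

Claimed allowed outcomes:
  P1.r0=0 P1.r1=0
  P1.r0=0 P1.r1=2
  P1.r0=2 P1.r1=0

missing: P1.r0=2 P1.r1=2

outcome vector order: (P1.r0,P1.r1)
under PSO → 00; 02; 20; 22
PSO∖claimed = {22}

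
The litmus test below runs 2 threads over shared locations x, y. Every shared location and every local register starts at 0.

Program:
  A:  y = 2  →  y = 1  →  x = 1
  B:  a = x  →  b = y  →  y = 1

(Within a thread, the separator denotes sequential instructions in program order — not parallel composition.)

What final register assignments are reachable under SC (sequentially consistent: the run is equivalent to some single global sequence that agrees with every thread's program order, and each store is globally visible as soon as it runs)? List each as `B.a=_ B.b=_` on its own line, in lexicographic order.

B.a=0 B.b=0
B.a=0 B.b=1
B.a=0 B.b=2
B.a=1 B.b=1

outcome vector order: (B.a,B.b)
|SC outcomes| = 4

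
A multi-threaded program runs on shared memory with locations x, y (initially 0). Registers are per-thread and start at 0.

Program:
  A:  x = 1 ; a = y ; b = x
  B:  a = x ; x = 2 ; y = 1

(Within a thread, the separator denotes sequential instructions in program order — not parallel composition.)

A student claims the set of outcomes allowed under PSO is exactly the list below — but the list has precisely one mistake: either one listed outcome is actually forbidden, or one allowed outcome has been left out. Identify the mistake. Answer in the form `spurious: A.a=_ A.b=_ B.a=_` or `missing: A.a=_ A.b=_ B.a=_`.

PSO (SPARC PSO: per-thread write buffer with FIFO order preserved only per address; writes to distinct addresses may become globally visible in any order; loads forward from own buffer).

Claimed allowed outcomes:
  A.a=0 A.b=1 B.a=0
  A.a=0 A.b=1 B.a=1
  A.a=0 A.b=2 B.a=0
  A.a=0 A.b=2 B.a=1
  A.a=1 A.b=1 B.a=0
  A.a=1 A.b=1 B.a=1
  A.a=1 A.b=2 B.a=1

missing: A.a=1 A.b=2 B.a=0

outcome vector order: (A.a,A.b,B.a)
under PSO → <0 1 0> <0 1 1> <0 2 0> <0 2 1> <1 1 0> <1 1 1> <1 2 0> <1 2 1>
PSO∖claimed = {<1 2 0>}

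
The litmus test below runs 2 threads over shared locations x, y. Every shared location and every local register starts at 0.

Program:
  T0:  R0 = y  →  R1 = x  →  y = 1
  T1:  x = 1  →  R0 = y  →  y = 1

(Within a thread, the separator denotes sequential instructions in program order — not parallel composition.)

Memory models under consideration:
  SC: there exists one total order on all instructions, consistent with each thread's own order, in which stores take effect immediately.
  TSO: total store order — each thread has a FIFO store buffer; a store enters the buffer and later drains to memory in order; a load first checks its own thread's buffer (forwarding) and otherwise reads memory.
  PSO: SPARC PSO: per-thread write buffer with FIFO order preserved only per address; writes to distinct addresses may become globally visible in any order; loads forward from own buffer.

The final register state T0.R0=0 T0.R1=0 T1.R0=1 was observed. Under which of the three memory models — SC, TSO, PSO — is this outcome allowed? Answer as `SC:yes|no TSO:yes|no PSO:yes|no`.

SC:yes TSO:yes PSO:yes

outcome vector order: (T0.R0,T0.R1,T1.R0)
[SC] allowed = {0/0/0, 0/0/1, 0/1/0, 0/1/1, 1/1/0}
[TSO] allowed = {0/0/0, 0/0/1, 0/1/0, 0/1/1, 1/1/0}
[PSO] allowed = {0/0/0, 0/0/1, 0/1/0, 0/1/1, 1/0/0, 1/1/0}
target 0/0/1 ∈ {SC,TSO,PSO}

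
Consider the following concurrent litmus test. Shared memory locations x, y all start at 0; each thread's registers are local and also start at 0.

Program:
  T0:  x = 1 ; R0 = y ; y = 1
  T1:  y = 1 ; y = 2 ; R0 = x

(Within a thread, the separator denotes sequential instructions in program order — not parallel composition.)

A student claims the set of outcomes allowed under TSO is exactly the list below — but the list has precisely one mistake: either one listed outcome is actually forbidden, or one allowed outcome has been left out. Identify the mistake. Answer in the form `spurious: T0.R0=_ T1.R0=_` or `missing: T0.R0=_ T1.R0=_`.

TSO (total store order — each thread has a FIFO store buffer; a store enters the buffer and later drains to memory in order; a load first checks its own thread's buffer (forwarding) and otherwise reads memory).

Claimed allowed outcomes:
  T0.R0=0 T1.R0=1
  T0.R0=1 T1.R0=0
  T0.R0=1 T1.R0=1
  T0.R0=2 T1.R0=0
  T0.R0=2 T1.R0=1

missing: T0.R0=0 T1.R0=0

outcome vector order: (T0.R0,T1.R0)
under TSO → <0 0>, <0 1>, <1 0>, <1 1>, <2 0>, <2 1>
TSO∖claimed = {<0 0>}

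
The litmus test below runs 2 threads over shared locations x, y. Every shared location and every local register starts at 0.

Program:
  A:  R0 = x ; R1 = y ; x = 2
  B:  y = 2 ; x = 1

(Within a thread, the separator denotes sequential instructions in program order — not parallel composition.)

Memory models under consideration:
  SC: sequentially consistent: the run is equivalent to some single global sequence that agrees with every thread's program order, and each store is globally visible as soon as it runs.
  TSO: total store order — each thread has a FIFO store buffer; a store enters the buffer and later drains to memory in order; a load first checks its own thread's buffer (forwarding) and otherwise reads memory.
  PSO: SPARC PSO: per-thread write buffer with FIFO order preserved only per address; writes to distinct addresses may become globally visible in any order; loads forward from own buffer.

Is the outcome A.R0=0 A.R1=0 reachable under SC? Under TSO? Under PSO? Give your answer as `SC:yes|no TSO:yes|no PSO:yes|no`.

SC:yes TSO:yes PSO:yes

outcome vector order: (A.R0,A.R1)
SC: 3 outcomes — {(0,0) (0,2) (1,2)}
TSO: 3 outcomes — {(0,0) (0,2) (1,2)}
PSO: 4 outcomes — {(0,0) (0,2) (1,0) (1,2)}
target (0,0) ∈ {SC,TSO,PSO}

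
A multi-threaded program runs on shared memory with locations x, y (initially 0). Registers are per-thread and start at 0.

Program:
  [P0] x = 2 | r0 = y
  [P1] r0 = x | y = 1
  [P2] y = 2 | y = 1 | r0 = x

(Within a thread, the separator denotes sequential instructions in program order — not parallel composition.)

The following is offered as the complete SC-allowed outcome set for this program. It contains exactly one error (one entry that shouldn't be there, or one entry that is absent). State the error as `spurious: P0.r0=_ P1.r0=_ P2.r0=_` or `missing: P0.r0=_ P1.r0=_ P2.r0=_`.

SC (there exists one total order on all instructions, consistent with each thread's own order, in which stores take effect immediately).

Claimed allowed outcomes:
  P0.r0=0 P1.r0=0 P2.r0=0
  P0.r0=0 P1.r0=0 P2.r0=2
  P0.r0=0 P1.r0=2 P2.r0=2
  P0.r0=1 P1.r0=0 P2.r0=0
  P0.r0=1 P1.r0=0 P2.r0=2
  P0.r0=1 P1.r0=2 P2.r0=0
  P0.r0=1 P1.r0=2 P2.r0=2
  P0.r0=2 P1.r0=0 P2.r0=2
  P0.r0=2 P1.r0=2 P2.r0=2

outcome vector order: (P0.r0,P1.r0,P2.r0)
under SC → 002; 022; 100; 102; 120; 122; 202; 222
claimed∖SC = {000}

spurious: P0.r0=0 P1.r0=0 P2.r0=0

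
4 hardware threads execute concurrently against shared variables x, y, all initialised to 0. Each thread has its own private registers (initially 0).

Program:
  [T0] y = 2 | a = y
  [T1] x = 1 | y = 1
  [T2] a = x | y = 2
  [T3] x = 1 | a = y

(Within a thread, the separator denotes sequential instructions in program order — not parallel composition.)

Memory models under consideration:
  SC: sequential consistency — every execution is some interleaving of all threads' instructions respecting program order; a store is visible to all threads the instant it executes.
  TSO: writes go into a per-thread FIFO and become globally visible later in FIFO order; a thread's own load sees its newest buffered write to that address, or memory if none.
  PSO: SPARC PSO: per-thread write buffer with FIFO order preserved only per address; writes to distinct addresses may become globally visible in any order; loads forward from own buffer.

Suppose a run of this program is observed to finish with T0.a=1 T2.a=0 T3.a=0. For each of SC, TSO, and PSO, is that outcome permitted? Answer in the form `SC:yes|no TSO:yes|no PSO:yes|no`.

outcome vector order: (T0.a,T2.a,T3.a)
[SC] allowed = {<1 0 0>; <1 0 1>; <1 0 2>; <1 1 0>; <1 1 1>; <1 1 2>; <2 0 0>; <2 0 1>; <2 0 2>; <2 1 0>; <2 1 1>; <2 1 2>}
[TSO] allowed = {<1 0 0>; <1 0 1>; <1 0 2>; <1 1 0>; <1 1 1>; <1 1 2>; <2 0 0>; <2 0 1>; <2 0 2>; <2 1 0>; <2 1 1>; <2 1 2>}
[PSO] allowed = {<1 0 0>; <1 0 1>; <1 0 2>; <1 1 0>; <1 1 1>; <1 1 2>; <2 0 0>; <2 0 1>; <2 0 2>; <2 1 0>; <2 1 1>; <2 1 2>}
target <1 0 0> ∈ {SC,TSO,PSO}

SC:yes TSO:yes PSO:yes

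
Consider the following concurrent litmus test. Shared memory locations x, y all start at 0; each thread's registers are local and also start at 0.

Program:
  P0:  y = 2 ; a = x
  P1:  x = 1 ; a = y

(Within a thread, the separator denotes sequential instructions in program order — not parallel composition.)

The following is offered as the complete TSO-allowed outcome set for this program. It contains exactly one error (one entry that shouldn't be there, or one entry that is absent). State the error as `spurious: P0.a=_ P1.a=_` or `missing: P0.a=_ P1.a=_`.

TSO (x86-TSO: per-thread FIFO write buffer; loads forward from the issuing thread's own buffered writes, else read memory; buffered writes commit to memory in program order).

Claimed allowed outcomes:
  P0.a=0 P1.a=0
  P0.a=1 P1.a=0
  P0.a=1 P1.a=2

outcome vector order: (P0.a,P1.a)
under TSO → 00 02 10 12
TSO∖claimed = {02}

missing: P0.a=0 P1.a=2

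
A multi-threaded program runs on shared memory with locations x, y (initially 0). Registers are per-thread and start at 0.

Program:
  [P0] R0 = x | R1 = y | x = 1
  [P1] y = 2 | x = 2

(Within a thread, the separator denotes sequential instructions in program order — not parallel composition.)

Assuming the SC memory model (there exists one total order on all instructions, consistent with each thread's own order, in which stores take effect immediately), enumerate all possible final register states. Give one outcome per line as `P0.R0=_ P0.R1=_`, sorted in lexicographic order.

outcome vector order: (P0.R0,P0.R1)
|SC outcomes| = 3

P0.R0=0 P0.R1=0
P0.R0=0 P0.R1=2
P0.R0=2 P0.R1=2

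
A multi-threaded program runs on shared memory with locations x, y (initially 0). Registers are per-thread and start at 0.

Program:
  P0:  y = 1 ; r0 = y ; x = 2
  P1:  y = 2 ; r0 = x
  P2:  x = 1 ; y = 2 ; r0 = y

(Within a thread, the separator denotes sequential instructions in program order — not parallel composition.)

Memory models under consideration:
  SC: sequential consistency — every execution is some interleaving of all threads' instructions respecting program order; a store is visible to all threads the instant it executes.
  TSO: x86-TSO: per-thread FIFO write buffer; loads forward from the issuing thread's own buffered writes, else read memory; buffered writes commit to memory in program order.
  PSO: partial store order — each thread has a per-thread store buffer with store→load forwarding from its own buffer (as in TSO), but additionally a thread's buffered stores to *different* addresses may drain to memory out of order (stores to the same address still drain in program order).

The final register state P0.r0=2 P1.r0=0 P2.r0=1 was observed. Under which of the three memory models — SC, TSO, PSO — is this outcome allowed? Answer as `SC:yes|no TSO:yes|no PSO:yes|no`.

outcome vector order: (P0.r0,P1.r0,P2.r0)
[SC] allowed = {<1 0 1>; <1 0 2>; <1 1 1>; <1 1 2>; <1 2 1>; <1 2 2>; <2 0 2>; <2 1 1>; <2 1 2>; <2 2 1>; <2 2 2>}
[TSO] allowed = {<1 0 1>; <1 0 2>; <1 1 1>; <1 1 2>; <1 2 1>; <1 2 2>; <2 0 1>; <2 0 2>; <2 1 1>; <2 1 2>; <2 2 1>; <2 2 2>}
[PSO] allowed = {<1 0 1>; <1 0 2>; <1 1 1>; <1 1 2>; <1 2 1>; <1 2 2>; <2 0 1>; <2 0 2>; <2 1 1>; <2 1 2>; <2 2 1>; <2 2 2>}
target <2 0 1> ∈ {TSO,PSO}

SC:no TSO:yes PSO:yes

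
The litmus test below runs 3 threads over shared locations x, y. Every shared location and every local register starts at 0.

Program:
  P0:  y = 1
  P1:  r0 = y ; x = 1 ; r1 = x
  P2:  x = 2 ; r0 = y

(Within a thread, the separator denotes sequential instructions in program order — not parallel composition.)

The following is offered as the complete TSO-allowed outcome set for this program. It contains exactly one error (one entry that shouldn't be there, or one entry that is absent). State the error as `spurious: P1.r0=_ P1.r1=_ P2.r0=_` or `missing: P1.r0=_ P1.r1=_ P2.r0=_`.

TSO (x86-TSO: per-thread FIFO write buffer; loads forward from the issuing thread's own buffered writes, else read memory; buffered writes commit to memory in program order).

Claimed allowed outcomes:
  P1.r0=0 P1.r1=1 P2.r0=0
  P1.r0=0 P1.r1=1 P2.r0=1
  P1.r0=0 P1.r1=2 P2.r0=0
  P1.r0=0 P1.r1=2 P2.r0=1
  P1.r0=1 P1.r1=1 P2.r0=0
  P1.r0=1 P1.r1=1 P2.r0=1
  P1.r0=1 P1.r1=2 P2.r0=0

missing: P1.r0=1 P1.r1=2 P2.r0=1

outcome vector order: (P1.r0,P1.r1,P2.r0)
TSO (8): <0 1 0>; <0 1 1>; <0 2 0>; <0 2 1>; <1 1 0>; <1 1 1>; <1 2 0>; <1 2 1>
TSO∖claimed = {<1 2 1>}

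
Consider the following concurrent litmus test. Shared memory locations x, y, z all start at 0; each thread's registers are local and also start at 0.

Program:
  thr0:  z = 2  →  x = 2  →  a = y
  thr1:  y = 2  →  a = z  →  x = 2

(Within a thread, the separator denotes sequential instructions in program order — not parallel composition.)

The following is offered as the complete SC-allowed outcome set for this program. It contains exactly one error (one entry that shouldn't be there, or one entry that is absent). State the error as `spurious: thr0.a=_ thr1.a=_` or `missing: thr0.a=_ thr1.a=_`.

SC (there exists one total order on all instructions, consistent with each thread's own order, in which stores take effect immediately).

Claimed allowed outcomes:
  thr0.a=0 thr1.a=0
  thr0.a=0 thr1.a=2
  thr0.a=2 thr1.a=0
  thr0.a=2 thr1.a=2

spurious: thr0.a=0 thr1.a=0

outcome vector order: (thr0.a,thr1.a)
SC: 3 outcomes — {(0,2); (2,0); (2,2)}
claimed∖SC = {(0,0)}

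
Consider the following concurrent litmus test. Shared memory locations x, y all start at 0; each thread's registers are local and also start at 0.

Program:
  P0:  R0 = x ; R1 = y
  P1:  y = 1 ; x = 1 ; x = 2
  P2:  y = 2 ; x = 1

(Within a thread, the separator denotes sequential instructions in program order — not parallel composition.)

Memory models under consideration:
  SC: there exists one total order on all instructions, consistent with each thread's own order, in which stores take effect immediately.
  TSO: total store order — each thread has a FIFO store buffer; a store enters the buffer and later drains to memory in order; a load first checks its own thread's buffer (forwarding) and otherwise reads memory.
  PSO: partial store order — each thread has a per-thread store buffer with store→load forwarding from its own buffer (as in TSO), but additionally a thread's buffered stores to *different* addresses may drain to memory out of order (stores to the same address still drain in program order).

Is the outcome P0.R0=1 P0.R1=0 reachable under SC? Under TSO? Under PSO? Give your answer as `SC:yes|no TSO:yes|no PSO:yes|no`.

SC:no TSO:no PSO:yes

outcome vector order: (P0.R0,P0.R1)
[SC] allowed = {<0 0>; <0 1>; <0 2>; <1 1>; <1 2>; <2 1>; <2 2>}
[TSO] allowed = {<0 0>; <0 1>; <0 2>; <1 1>; <1 2>; <2 1>; <2 2>}
[PSO] allowed = {<0 0>; <0 1>; <0 2>; <1 0>; <1 1>; <1 2>; <2 0>; <2 1>; <2 2>}
target <1 0> ∈ {PSO}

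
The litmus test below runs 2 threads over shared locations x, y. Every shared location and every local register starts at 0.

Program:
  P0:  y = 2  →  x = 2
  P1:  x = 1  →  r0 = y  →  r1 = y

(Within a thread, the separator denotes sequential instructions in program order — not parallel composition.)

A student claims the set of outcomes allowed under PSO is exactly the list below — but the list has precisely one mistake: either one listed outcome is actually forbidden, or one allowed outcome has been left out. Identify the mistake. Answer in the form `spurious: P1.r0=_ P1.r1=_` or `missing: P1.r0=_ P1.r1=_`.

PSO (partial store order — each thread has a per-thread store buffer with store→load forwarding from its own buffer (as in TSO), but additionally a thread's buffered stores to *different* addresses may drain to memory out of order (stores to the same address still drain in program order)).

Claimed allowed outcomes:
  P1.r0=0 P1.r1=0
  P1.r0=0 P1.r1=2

missing: P1.r0=2 P1.r1=2

outcome vector order: (P1.r0,P1.r1)
PSO (3): (0,0); (0,2); (2,2)
PSO∖claimed = {(2,2)}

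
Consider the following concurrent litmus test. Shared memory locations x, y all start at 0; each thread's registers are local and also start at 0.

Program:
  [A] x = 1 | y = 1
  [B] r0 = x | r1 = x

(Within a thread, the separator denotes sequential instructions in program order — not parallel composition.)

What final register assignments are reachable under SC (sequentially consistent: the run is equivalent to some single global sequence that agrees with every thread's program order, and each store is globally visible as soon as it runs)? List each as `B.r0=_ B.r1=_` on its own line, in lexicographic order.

outcome vector order: (B.r0,B.r1)
|SC outcomes| = 3

B.r0=0 B.r1=0
B.r0=0 B.r1=1
B.r0=1 B.r1=1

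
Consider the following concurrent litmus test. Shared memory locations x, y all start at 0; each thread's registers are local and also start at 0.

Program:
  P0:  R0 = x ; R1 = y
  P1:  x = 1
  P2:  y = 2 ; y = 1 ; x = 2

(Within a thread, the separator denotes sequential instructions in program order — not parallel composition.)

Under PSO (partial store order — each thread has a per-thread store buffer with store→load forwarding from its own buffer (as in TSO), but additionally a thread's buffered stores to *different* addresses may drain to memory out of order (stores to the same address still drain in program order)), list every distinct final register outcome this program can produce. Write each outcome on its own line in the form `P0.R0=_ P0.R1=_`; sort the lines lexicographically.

outcome vector order: (P0.R0,P0.R1)
|PSO outcomes| = 9

P0.R0=0 P0.R1=0
P0.R0=0 P0.R1=1
P0.R0=0 P0.R1=2
P0.R0=1 P0.R1=0
P0.R0=1 P0.R1=1
P0.R0=1 P0.R1=2
P0.R0=2 P0.R1=0
P0.R0=2 P0.R1=1
P0.R0=2 P0.R1=2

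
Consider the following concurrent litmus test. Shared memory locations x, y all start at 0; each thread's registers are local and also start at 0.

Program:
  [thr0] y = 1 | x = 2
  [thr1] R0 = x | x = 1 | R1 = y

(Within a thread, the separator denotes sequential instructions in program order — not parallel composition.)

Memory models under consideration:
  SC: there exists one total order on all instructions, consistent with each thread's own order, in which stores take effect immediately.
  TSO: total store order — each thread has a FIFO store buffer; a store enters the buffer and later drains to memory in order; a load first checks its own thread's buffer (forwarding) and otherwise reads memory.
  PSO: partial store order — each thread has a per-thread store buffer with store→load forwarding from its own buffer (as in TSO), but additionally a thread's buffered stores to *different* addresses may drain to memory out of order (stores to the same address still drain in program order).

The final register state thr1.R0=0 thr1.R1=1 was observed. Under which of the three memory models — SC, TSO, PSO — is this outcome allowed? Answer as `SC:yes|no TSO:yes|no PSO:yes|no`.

SC:yes TSO:yes PSO:yes

outcome vector order: (thr1.R0,thr1.R1)
[SC] allowed = {00, 01, 21}
[TSO] allowed = {00, 01, 21}
[PSO] allowed = {00, 01, 20, 21}
target 01 ∈ {SC,TSO,PSO}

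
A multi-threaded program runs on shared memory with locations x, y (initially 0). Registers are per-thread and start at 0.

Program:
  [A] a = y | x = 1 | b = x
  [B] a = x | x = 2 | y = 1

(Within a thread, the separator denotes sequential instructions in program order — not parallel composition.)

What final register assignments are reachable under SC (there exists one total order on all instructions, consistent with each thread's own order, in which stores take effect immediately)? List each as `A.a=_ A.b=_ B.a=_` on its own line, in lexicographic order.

outcome vector order: (A.a,A.b,B.a)
|SC outcomes| = 5

A.a=0 A.b=1 B.a=0
A.a=0 A.b=1 B.a=1
A.a=0 A.b=2 B.a=0
A.a=0 A.b=2 B.a=1
A.a=1 A.b=1 B.a=0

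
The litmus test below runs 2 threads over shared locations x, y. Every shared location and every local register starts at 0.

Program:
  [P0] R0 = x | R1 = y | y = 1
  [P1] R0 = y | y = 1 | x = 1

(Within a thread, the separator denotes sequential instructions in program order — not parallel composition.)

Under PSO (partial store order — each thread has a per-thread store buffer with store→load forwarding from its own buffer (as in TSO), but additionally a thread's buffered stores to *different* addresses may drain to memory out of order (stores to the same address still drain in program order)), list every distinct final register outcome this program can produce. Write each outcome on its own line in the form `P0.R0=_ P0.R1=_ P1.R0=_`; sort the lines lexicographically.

P0.R0=0 P0.R1=0 P1.R0=0
P0.R0=0 P0.R1=0 P1.R0=1
P0.R0=0 P0.R1=1 P1.R0=0
P0.R0=1 P0.R1=0 P1.R0=0
P0.R0=1 P0.R1=1 P1.R0=0

outcome vector order: (P0.R0,P0.R1,P1.R0)
|PSO outcomes| = 5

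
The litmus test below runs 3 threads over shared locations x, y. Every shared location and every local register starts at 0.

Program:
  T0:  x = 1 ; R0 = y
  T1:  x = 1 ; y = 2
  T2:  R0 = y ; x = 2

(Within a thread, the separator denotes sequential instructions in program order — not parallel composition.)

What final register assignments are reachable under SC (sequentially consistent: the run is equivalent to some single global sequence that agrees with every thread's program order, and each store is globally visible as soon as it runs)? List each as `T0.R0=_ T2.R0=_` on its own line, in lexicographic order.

outcome vector order: (T0.R0,T2.R0)
|SC outcomes| = 4

T0.R0=0 T2.R0=0
T0.R0=0 T2.R0=2
T0.R0=2 T2.R0=0
T0.R0=2 T2.R0=2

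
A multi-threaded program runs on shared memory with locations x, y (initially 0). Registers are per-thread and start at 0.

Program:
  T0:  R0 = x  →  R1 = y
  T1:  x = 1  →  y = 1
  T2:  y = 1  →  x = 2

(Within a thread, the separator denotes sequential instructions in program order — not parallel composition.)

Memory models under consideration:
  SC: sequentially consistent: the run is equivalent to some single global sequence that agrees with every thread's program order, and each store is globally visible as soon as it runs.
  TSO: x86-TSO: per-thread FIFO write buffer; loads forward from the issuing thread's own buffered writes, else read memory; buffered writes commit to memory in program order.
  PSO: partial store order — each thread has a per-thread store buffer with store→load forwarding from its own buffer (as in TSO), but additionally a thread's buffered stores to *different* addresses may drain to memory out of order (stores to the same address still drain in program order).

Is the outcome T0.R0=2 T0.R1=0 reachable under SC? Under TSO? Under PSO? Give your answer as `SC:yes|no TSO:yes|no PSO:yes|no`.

outcome vector order: (T0.R0,T0.R1)
SC: 5 outcomes — {00, 01, 10, 11, 21}
TSO: 5 outcomes — {00, 01, 10, 11, 21}
PSO: 6 outcomes — {00, 01, 10, 11, 20, 21}
target 20 ∈ {PSO}

SC:no TSO:no PSO:yes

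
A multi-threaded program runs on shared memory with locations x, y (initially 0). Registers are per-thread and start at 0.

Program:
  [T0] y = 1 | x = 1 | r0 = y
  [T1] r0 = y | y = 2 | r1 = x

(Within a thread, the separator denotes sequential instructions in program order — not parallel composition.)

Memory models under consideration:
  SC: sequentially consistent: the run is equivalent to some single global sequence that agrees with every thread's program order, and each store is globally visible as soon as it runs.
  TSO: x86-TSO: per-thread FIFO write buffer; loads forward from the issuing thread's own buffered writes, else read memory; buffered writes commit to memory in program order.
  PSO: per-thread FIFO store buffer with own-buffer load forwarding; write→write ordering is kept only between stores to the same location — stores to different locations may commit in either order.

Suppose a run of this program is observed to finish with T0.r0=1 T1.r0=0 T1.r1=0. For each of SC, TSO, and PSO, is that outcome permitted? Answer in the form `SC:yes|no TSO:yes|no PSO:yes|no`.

SC:yes TSO:yes PSO:yes

outcome vector order: (T0.r0,T1.r0,T1.r1)
SC (7): 1/0/0; 1/0/1; 1/1/1; 2/0/0; 2/0/1; 2/1/0; 2/1/1
TSO (8): 1/0/0; 1/0/1; 1/1/0; 1/1/1; 2/0/0; 2/0/1; 2/1/0; 2/1/1
PSO (8): 1/0/0; 1/0/1; 1/1/0; 1/1/1; 2/0/0; 2/0/1; 2/1/0; 2/1/1
target 1/0/0 ∈ {SC,TSO,PSO}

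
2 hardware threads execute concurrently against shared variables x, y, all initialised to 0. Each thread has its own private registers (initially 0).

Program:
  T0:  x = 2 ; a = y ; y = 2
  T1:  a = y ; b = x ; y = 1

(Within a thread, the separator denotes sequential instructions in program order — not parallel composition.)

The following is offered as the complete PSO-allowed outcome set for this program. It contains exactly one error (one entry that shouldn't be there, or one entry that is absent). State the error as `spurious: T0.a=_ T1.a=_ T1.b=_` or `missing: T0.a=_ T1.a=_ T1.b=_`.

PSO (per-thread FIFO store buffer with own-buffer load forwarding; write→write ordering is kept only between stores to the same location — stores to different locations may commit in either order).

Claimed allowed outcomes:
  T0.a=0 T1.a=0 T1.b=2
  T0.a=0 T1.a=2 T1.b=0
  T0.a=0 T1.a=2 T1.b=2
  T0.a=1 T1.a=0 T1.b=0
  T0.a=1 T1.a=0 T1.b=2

outcome vector order: (T0.a,T1.a,T1.b)
under PSO → 000; 002; 020; 022; 100; 102
PSO∖claimed = {000}

missing: T0.a=0 T1.a=0 T1.b=0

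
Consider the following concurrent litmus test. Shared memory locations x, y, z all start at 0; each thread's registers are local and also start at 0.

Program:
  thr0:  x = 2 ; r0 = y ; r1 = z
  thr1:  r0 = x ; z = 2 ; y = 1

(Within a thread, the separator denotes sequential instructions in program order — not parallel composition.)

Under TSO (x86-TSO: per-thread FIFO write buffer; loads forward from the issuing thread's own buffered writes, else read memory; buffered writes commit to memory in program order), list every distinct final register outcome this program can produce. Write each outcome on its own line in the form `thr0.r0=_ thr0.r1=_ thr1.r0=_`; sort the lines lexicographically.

thr0.r0=0 thr0.r1=0 thr1.r0=0
thr0.r0=0 thr0.r1=0 thr1.r0=2
thr0.r0=0 thr0.r1=2 thr1.r0=0
thr0.r0=0 thr0.r1=2 thr1.r0=2
thr0.r0=1 thr0.r1=2 thr1.r0=0
thr0.r0=1 thr0.r1=2 thr1.r0=2

outcome vector order: (thr0.r0,thr0.r1,thr1.r0)
|TSO outcomes| = 6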